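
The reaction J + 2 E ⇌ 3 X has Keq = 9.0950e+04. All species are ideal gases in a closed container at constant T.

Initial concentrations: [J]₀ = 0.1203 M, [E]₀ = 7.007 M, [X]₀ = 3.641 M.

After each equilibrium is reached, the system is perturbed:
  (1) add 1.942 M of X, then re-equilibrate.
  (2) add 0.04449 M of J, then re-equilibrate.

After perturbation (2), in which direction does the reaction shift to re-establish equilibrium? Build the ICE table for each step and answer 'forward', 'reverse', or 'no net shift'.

Direction: forward

Q₀ = 8.172 vs Keq = 9.0950e+04 ⇒ Q<K, forward
Step 1:
                   J          E          X
  I           0.1203      7.007      3.641
  C          -0.1203    -0.2406     0.3609
  E       1.5391e-05      6.766      4.002
  solve Keq expr → x = 0.1203; check Q = 9.0950e+04
Then add 1.942 M of X.
Step 2:
                   J          E          X
  I       1.5391e-05      6.766      5.944
  C       3.5035e-05 7.0069e-05 -1.0510e-04
  E       5.0426e-05      6.767      5.944
  solve Keq expr → x = -3.5035e-05; check Q = 9.0950e+04
Then add 0.04449 M of J.
Step 3:
                   J          E          X
  I          0.04454      6.767      5.944
  C         -0.04449   -0.08897     0.1335
  E       5.5345e-05      6.678      6.077
  solve Keq expr → x = 0.04449; check Q = 9.0950e+04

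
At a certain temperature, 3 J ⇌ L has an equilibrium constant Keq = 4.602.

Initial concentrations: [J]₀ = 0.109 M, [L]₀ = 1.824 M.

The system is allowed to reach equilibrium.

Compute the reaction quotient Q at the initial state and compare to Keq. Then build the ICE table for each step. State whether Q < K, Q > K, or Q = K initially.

Q₀ = 1408 vs Keq = 4.602 ⇒ Q>K, reverse
Step 1:
                  J         L
  I           0.109     1.824
  C          0.5978   -0.1993
  E          0.7068     1.625
  solve Keq expr → x = -0.1993; check Q = 4.602

Q₀ = 1408; Q > K (proceeds reverse)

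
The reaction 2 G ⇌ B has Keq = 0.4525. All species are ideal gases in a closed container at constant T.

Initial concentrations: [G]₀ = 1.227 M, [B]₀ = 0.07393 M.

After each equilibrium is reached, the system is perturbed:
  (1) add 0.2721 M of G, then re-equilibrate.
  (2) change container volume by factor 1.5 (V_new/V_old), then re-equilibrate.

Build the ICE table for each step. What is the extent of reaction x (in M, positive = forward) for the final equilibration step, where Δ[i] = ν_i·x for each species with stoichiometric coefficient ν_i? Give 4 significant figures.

x = -0.03813 M

Q₀ = 0.04911 vs Keq = 0.4525 ⇒ Q<K, forward
Step 1:
                  G         B
  I           1.227   0.07393
  C         -0.4288    0.2144
  E          0.7982    0.2883
  solve Keq expr → x = 0.2144; check Q = 0.4525
Then add 0.2721 M of G.
Step 2:
                  G         B
  I            1.07    0.2883
  C          -0.165   0.08252
  E          0.9053    0.3708
  solve Keq expr → x = 0.08252; check Q = 0.4525
Then change container volume by factor 1.5 (V_new/V_old).
Step 3:
                  G         B
  I          0.6035    0.2472
  C         0.07626  -0.03813
  E          0.6798    0.2091
  solve Keq expr → x = -0.03813; check Q = 0.4525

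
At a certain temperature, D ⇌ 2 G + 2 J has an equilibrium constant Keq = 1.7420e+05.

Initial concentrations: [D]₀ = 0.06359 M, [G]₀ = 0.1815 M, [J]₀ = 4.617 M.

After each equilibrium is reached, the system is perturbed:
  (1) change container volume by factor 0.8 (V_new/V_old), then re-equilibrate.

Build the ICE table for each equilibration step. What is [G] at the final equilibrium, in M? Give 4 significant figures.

Q₀ = 11.04 vs Keq = 1.7420e+05 ⇒ Q<K, forward
Step 1:
                  D         G         J
  I         0.06359    0.1815     4.617
  C        -0.06358    0.1272    0.1272
  E       1.2309e-05    0.3087     4.744
  solve Keq expr → x = 0.06358; check Q = 1.7420e+05
Then change container volume by factor 0.8 (V_new/V_old).
Step 2:
                  D         G         J
  I       1.5386e-05    0.3858      5.93
  C       1.4660e-05 -2.9320e-05 -2.9320e-05
  E       3.0046e-05    0.3858      5.93
  solve Keq expr → x = -1.4660e-05; check Q = 1.7420e+05

[G]_eq = 0.3858 M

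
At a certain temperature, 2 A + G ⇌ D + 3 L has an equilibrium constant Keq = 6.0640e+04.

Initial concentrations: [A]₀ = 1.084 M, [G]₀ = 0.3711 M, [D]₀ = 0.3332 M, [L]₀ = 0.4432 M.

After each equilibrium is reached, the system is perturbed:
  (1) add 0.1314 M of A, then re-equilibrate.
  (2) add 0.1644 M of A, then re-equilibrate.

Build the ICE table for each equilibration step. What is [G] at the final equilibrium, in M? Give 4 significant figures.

[G]_eq = 1.0758e-04 M

Q₀ = 0.06652 vs Keq = 6.0640e+04 ⇒ Q<K, forward
Step 1:
                    A           G           D           L
  Initial       1.084      0.3711      0.3332      0.4432
  Change      -0.7415     -0.3707      0.3707       1.112
  Equil        0.3425  3.7226e-04      0.7039       1.555
  solve Keq expr → x = 0.3707; check Q = 6.0640e+04
Then add 0.1314 M of A.
Step 2:
                    A           G           D           L
  Initial      0.4739  3.7226e-04      0.7039       1.555
  Change  -3.5452e-04 -1.7726e-04  1.7726e-04  5.3179e-04
  Equil        0.4736  1.9500e-04      0.7041       1.556
  solve Keq expr → x = 1.7726e-04; check Q = 6.0640e+04
Then add 0.1644 M of A.
Step 3:
                    A           G           D           L
  Initial       0.638  1.9500e-04      0.7041       1.556
  Change  -1.7484e-04 -8.7421e-05  8.7421e-05  2.6226e-04
  Equil        0.6378  1.0758e-04      0.7042       1.556
  solve Keq expr → x = 8.7421e-05; check Q = 6.0640e+04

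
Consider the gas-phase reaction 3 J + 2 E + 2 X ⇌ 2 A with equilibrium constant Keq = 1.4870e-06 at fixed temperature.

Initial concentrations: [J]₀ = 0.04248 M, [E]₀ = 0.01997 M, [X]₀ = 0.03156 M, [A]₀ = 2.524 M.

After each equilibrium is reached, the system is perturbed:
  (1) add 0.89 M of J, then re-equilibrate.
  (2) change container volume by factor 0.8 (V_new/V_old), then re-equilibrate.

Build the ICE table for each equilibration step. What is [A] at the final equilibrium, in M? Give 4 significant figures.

[A]_eq = 0.1517 M

Q₀ = 2.0922e+11 vs Keq = 1.4870e-06 ⇒ Q>K, reverse
Step 1:
                  J         E         X         A
  Initial   0.04248   0.01997   0.03156     2.524
  Change      3.703     2.469     2.469    -2.469
  Equil       3.746     2.489     2.501   0.05502
  solve Keq expr → x = -1.234; check Q = 1.4870e-06
Then add 0.89 M of J.
Step 2:
                  J         E         X         A
  Initial     4.636     2.489     2.501   0.05502
  Change   -0.02836   -0.0189   -0.0189    0.0189
  Equil       4.608      2.47     2.482   0.07393
  solve Keq expr → x = 0.009452; check Q = 1.4870e-06
Then change container volume by factor 0.8 (V_new/V_old).
Step 3:
                  J         E         X         A
  Initial     5.759     3.088     3.102   0.09241
  Change   -0.08897  -0.05931  -0.05931   0.05931
  Equil       5.671     3.028     3.043    0.1517
  solve Keq expr → x = 0.02966; check Q = 1.4870e-06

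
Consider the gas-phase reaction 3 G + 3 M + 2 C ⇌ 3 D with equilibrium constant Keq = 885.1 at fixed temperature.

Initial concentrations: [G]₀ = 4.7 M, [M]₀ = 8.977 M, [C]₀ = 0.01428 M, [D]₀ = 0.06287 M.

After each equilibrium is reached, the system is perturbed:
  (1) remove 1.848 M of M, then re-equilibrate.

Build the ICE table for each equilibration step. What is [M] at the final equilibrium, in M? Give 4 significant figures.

[M]_eq = 7.108 M

Q₀ = 1.6225e-05 vs Keq = 885.1 ⇒ Q<K, forward
Step 1:
                   G          M          C          D
  init           4.7      8.977    0.01428    0.06287
  Δ         -0.02142   -0.02142   -0.01428    0.02142
  eq           4.679      8.956 3.0326e-06    0.08429
  solve Keq expr → x = 0.007138; check Q = 885.1
Then remove 1.848 M of M.
Step 2:
                   G          M          C          D
  init         4.679      7.108 3.0326e-06    0.08429
  Δ       1.8847e-06 1.8847e-06 1.2564e-06 -1.8847e-06
  eq           4.679      7.108 4.2891e-06    0.08428
  solve Keq expr → x = -6.2822e-07; check Q = 885.1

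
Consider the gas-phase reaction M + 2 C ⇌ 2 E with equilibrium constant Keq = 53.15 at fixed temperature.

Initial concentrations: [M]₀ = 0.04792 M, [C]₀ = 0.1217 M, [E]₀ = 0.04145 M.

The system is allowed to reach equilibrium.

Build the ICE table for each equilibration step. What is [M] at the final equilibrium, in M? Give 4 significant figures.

Q₀ = 2.421 vs Keq = 53.15 ⇒ Q<K, forward
Step 1:
                    M           C           E
  I           0.04792      0.1217     0.04145
  C          -0.02295    -0.04589     0.04589
  E           0.02497     0.07581     0.08734
  solve Keq expr → x = 0.02295; check Q = 53.15

[M]_eq = 0.02497 M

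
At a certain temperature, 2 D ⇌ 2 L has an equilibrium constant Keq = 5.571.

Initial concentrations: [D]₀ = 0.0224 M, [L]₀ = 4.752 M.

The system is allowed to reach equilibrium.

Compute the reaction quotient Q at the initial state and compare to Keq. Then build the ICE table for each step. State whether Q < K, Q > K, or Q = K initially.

Q₀ = 4.5005e+04; Q > K (proceeds reverse)

Q₀ = 4.5005e+04 vs Keq = 5.571 ⇒ Q>K, reverse
Step 1:
                  D         L
  Initial    0.0224     4.752
  Change      1.398    -1.398
  Equil       1.421     3.354
  solve Keq expr → x = -0.6992; check Q = 5.571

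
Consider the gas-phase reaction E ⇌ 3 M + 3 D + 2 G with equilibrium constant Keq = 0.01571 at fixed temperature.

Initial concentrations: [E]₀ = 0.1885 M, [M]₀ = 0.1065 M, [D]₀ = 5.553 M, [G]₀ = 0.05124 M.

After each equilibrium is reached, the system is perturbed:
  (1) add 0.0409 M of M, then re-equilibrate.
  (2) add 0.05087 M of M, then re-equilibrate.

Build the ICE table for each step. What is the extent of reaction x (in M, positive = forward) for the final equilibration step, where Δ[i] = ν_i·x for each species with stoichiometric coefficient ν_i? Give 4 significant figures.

x = -0.006573 M

Q₀ = 0.002881 vs Keq = 0.01571 ⇒ Q<K, forward
Step 1:
                  E         M         D         G
  Initial    0.1885    0.1065     5.553   0.05124
  Change   -0.01175   0.03525   0.03525    0.0235
  Equil      0.1767    0.1418     5.588   0.07474
  solve Keq expr → x = 0.01175; check Q = 0.01571
Then add 0.0409 M of M.
Step 2:
                  E         M         D         G
  Initial    0.1767    0.1827     5.588   0.07474
  Change   0.006445  -0.01934  -0.01934  -0.01289
  Equil      0.1832    0.1633     5.569   0.06185
  solve Keq expr → x = -0.006445; check Q = 0.01571
Then add 0.05087 M of M.
Step 3:
                  E         M         D         G
  Initial    0.1832    0.2142     5.569   0.06185
  Change   0.006573  -0.01972  -0.01972  -0.01315
  Equil      0.1898    0.1945     5.549   0.04871
  solve Keq expr → x = -0.006573; check Q = 0.01571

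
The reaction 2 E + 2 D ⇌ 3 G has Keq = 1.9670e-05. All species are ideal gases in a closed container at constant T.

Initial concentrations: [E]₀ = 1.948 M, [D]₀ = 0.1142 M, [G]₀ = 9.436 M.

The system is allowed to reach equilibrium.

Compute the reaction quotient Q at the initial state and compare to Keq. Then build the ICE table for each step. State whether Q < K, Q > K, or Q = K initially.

Q₀ = 1.6977e+04 vs Keq = 1.9670e-05 ⇒ Q>K, reverse
Step 1:
                   E          D          G
  I            1.948     0.1142      9.436
  C            6.049      6.049     -9.073
  E            7.997      6.163     0.3629
  solve Keq expr → x = -3.024; check Q = 1.9670e-05

Q₀ = 1.6977e+04; Q > K (proceeds reverse)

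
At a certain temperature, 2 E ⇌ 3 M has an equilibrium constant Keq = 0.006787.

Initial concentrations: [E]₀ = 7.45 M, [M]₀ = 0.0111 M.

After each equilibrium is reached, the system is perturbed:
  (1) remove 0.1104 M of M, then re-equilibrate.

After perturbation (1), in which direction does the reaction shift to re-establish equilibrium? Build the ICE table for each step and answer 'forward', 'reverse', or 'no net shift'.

Q₀ = 2.4641e-08 vs Keq = 0.006787 ⇒ Q<K, forward
Step 1:
                  E         M
  I            7.45    0.0111
  C         -0.4543    0.6814
  E           6.996    0.6925
  solve Keq expr → x = 0.2271; check Q = 0.006787
Then remove 0.1104 M of M.
Step 2:
                  E         M
  I           6.996    0.5821
  C        -0.07049    0.1057
  E           6.925    0.6879
  solve Keq expr → x = 0.03525; check Q = 0.006787

Direction: forward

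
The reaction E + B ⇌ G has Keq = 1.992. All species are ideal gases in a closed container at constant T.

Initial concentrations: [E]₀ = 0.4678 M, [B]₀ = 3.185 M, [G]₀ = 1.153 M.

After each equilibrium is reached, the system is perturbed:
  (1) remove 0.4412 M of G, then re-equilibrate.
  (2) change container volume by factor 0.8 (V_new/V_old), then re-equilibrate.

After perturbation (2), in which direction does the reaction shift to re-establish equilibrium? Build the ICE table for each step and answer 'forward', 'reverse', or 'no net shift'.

Direction: forward

Q₀ = 0.7739 vs Keq = 1.992 ⇒ Q<K, forward
Step 1:
                   E          B          G
  I           0.4678      3.185      1.153
  C          -0.2323    -0.2323     0.2323
  E           0.2355      2.953      1.385
  solve Keq expr → x = 0.2323; check Q = 1.992
Then remove 0.4412 M of G.
Step 2:
                   E          B          G
  I           0.2355      2.953     0.9441
  C         -0.06103   -0.06103    0.06103
  E           0.1745      2.892      1.005
  solve Keq expr → x = 0.06103; check Q = 1.992
Then change container volume by factor 0.8 (V_new/V_old).
Step 3:
                   E          B          G
  I           0.2181      3.615      1.256
  C         -0.03669   -0.03669    0.03669
  E           0.1814      3.578      1.293
  solve Keq expr → x = 0.03669; check Q = 1.992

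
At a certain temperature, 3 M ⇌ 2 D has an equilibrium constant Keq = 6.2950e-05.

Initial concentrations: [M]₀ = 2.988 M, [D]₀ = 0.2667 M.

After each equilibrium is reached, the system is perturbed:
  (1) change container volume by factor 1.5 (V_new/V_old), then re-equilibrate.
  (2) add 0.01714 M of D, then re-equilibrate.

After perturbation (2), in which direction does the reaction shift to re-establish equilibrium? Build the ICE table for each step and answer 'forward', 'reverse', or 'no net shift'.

Q₀ = 0.002666 vs Keq = 6.2950e-05 ⇒ Q>K, reverse
Step 1:
                   M          D
  Initial      2.988     0.2667
  Change      0.3282    -0.2188
  Equil        3.316    0.04791
  solve Keq expr → x = -0.1094; check Q = 6.2950e-05
Then change container volume by factor 1.5 (V_new/V_old).
Step 2:
                   M          D
  Initial      2.211    0.03194
  Change    0.008565   -0.00571
  Equil        2.219    0.02623
  solve Keq expr → x = -0.002855; check Q = 6.2950e-05
Then add 0.01714 M of D.
Step 3:
                   M          D
  Initial      2.219    0.04337
  Change     0.02504   -0.01669
  Equil        2.244    0.02668
  solve Keq expr → x = -0.008347; check Q = 6.2950e-05

Direction: reverse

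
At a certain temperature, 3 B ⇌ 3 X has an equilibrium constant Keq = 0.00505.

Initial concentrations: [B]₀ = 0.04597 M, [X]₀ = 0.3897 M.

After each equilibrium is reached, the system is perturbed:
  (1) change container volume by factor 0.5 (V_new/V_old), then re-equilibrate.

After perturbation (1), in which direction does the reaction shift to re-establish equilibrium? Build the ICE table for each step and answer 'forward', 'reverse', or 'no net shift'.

Q₀ = 609.2 vs Keq = 0.00505 ⇒ Q>K, reverse
Step 1:
                  B         X
  I         0.04597    0.3897
  C          0.3259   -0.3259
  E          0.3719    0.0638
  solve Keq expr → x = -0.1086; check Q = 0.00505
Then change container volume by factor 0.5 (V_new/V_old).
Step 2:
                  B         X
  I          0.7437    0.1276
  C               0         0
  E          0.7437    0.1276
  solve Keq expr → x = 0; check Q = 0.00505

Direction: no net shift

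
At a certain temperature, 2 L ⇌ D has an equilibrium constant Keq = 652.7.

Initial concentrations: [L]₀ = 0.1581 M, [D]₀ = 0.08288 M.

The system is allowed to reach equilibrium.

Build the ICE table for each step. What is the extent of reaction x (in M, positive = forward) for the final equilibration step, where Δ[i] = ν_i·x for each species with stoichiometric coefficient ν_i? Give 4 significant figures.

Q₀ = 3.316 vs Keq = 652.7 ⇒ Q<K, forward
Step 1:
                   L          D
  I           0.1581    0.08288
  C          -0.1427    0.07136
  E          0.01537     0.1542
  solve Keq expr → x = 0.07136; check Q = 652.7

x = 0.07136 M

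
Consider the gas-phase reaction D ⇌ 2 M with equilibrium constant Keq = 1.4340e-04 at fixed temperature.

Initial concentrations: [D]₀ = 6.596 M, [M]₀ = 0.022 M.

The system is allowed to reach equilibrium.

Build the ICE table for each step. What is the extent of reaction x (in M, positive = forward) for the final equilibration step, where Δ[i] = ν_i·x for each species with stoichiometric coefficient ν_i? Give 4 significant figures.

Q₀ = 7.3378e-05 vs Keq = 1.4340e-04 ⇒ Q<K, forward
Step 1:
                   D          M
  init         6.596      0.022
  Δ        -0.004372   0.008745
  eq           6.592    0.03074
  solve Keq expr → x = 0.004372; check Q = 1.4340e-04

x = 0.004372 M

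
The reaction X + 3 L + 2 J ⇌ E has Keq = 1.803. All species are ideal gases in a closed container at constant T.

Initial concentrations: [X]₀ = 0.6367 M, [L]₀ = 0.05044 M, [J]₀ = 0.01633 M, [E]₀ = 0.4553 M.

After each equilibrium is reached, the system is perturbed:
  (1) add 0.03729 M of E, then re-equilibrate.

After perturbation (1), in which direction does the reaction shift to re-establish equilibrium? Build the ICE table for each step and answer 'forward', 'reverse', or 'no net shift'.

Direction: reverse

Q₀ = 2.0896e+07 vs Keq = 1.803 ⇒ Q>K, reverse
Step 1:
                    X           L           J           E
  Initial      0.6367     0.05044     0.01633      0.4553
  Change       0.2475      0.7425       0.495     -0.2475
  Equil        0.8842      0.7929      0.5113      0.2078
  solve Keq expr → x = -0.2475; check Q = 1.803
Then add 0.03729 M of E.
Step 2:
                    X           L           J           E
  Initial      0.8842      0.7929      0.5113      0.2451
  Change     0.006823     0.02047     0.01365   -0.006823
  Equil         0.891      0.8134       0.525      0.2383
  solve Keq expr → x = -0.006823; check Q = 1.803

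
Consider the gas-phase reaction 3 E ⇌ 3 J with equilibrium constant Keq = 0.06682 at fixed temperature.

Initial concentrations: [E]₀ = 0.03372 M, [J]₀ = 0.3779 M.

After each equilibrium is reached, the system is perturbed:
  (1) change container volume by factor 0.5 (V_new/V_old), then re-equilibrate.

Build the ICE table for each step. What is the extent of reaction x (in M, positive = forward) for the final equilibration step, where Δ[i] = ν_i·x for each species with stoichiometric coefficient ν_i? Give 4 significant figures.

Q₀ = 1408 vs Keq = 0.06682 ⇒ Q>K, reverse
Step 1:
                   E          J
  Initial    0.03372     0.3779
  Change      0.2591    -0.2591
  Equil       0.2928     0.1188
  solve Keq expr → x = -0.08636; check Q = 0.06682
Then change container volume by factor 0.5 (V_new/V_old).
Step 2:
                   E          J
  Initial     0.5856     0.2376
  Change           0          0
  Equil       0.5856     0.2376
  solve Keq expr → x = 0; check Q = 0.06682

x = 0 M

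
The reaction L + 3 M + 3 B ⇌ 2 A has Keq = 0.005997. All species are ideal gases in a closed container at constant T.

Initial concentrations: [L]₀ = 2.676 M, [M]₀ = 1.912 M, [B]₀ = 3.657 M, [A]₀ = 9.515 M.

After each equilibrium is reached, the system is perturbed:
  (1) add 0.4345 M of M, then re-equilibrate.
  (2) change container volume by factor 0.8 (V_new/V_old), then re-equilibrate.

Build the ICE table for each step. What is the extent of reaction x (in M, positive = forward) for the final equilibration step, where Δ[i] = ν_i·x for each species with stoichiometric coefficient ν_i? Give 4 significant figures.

Q₀ = 0.09897 vs Keq = 0.005997 ⇒ Q>K, reverse
Step 1:
                    L           M           B           A
  init          2.676       1.912       3.657       9.515
  Δ            0.4322       1.297       1.297     -0.8643
  eq            3.108       3.209       4.954       8.651
  solve Keq expr → x = -0.4322; check Q = 0.005997
Then add 0.4345 M of M.
Step 2:
                    L           M           B           A
  init          3.108       3.643       4.954       8.651
  Δ           -0.0734     -0.2202     -0.2202      0.1468
  eq            3.035       3.423       4.733       8.797
  solve Keq expr → x = 0.0734; check Q = 0.005997
Then change container volume by factor 0.8 (V_new/V_old).
Step 3:
                    L           M           B           A
  init          3.793       4.279       5.917          11
  Δ           -0.2447      -0.734      -0.734      0.4893
  eq            3.549       3.545       5.183       11.49
  solve Keq expr → x = 0.2447; check Q = 0.005997

x = 0.2447 M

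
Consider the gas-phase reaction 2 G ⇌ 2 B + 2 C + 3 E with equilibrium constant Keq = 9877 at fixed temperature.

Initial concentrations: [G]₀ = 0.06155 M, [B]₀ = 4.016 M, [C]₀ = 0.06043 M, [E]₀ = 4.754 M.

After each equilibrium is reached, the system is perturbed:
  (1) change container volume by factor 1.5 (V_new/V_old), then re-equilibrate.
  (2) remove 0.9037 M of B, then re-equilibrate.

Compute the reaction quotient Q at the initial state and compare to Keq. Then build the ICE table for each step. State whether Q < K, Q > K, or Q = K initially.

Q₀ = 1670; Q < K (proceeds forward)

Q₀ = 1670 vs Keq = 9877 ⇒ Q<K, forward
Step 1:
                  G         B         C         E
  Initial   0.06155     4.016   0.06043     4.754
  Change   -0.02508   0.02508   0.02508   0.03762
  Equil     0.03647     4.041   0.08551     4.792
  solve Keq expr → x = 0.01254; check Q = 9877
Then change container volume by factor 1.5 (V_new/V_old).
Step 2:
                  G         B         C         E
  Initial   0.02431     2.694   0.05701     3.194
  Change   -0.01328   0.01328   0.01328   0.01992
  Equil     0.01103     2.707   0.07029     3.214
  solve Keq expr → x = 0.006639; check Q = 9877
Then remove 0.9037 M of B.
Step 3:
                  G         B         C         E
  Initial   0.01103     1.804   0.07029     3.214
  Change  -0.003305  0.003305  0.003305  0.004958
  Equil    0.007729     1.807   0.07359     3.219
  solve Keq expr → x = 0.001653; check Q = 9877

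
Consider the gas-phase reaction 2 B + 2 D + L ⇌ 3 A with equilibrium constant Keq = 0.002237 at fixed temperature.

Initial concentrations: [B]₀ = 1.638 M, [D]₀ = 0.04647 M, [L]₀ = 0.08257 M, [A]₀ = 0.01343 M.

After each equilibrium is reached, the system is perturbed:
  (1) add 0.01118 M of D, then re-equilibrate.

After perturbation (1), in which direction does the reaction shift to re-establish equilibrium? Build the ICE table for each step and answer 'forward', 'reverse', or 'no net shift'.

Q₀ = 0.005063 vs Keq = 0.002237 ⇒ Q>K, reverse
Step 1:
                  B         D         L         A
  init        1.638   0.04647   0.08257   0.01343
  Δ        0.001916  0.001916 9.5780e-04 -0.002873
  eq           1.64   0.04839   0.08353   0.01056
  solve Keq expr → x = -9.5780e-04; check Q = 0.002237
Then add 0.01118 M of D.
Step 2:
                  B         D         L         A
  init         1.64   0.05957   0.08353   0.01056
  Δ       -9.4250e-04 -9.4250e-04 -4.7125e-04  0.001414
  eq          1.639   0.05862   0.08306   0.01197
  solve Keq expr → x = 4.7125e-04; check Q = 0.002237

Direction: forward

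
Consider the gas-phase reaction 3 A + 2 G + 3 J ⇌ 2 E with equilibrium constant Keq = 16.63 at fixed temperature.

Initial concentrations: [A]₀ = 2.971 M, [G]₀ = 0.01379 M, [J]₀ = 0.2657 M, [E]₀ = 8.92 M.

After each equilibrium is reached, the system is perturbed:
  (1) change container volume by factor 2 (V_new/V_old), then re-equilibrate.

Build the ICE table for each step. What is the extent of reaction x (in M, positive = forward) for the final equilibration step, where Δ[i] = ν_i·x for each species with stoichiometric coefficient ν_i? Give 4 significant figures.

x = -0.1227 M

Q₀ = 8.5059e+05 vs Keq = 16.63 ⇒ Q>K, reverse
Step 1:
                  A         G         J         E
  init        2.971   0.01379    0.2657      8.92
  Δ           0.581    0.3874     0.581   -0.3874
  eq          3.552    0.4011    0.8467     8.533
  solve Keq expr → x = -0.1937; check Q = 16.63
Then change container volume by factor 2 (V_new/V_old).
Step 2:
                  A         G         J         E
  init        1.776    0.2006    0.4234     4.266
  Δ          0.3681    0.2454    0.3681   -0.2454
  eq          2.144     0.446    0.7915     4.021
  solve Keq expr → x = -0.1227; check Q = 16.63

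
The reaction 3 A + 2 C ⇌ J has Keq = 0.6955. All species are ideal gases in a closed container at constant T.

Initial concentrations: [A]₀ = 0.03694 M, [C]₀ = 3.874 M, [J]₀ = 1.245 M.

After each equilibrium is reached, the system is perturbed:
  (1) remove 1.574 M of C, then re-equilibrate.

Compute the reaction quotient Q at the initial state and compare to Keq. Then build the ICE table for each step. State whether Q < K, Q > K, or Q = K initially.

Q₀ = 1646 vs Keq = 0.6955 ⇒ Q>K, reverse
Step 1:
                  A         C         J
  Initial   0.03694     3.874     1.245
  Change     0.4151    0.2767   -0.1384
  Equil       0.452     4.151     1.107
  solve Keq expr → x = -0.1384; check Q = 0.6955
Then remove 1.574 M of C.
Step 2:
                  A         C         J
  Initial     0.452     2.577     1.107
  Change     0.1451   0.09673  -0.04836
  Equil      0.5971     2.673     1.058
  solve Keq expr → x = -0.04836; check Q = 0.6955

Q₀ = 1646; Q > K (proceeds reverse)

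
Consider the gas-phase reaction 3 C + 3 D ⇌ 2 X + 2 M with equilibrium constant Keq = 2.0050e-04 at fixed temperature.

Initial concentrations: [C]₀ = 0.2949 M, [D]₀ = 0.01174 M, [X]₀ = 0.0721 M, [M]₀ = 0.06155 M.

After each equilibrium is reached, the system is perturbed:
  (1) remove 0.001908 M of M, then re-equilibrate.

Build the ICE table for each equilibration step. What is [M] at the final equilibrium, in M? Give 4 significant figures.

Q₀ = 474.6 vs Keq = 2.0050e-04 ⇒ Q>K, reverse
Step 1:
                  C         D         X         M
  I          0.2949   0.01174    0.0721   0.06155
  C         0.08349   0.08349  -0.05566  -0.05566
  E          0.3784   0.09523   0.01644  0.005891
  solve Keq expr → x = -0.02783; check Q = 2.0050e-04
Then remove 0.001908 M of M.
Step 2:
                  C         D         X         M
  I          0.3784   0.09523   0.01644  0.003983
  C       -0.001918 -0.001918  0.001278  0.001278
  E          0.3765   0.09331   0.01772  0.005261
  solve Keq expr → x = 6.3922e-04; check Q = 2.0050e-04

[M]_eq = 0.005261 M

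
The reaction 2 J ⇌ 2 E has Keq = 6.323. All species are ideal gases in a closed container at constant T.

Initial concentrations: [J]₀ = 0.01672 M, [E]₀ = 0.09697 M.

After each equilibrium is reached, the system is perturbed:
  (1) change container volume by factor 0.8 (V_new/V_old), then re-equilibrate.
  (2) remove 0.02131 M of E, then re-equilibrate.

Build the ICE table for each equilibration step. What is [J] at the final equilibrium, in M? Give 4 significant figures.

Q₀ = 33.64 vs Keq = 6.323 ⇒ Q>K, reverse
Step 1:
                   J          E
  I          0.01672    0.09697
  C          0.01563   -0.01563
  E          0.03235    0.08134
  solve Keq expr → x = -0.007814; check Q = 6.323
Then change container volume by factor 0.8 (V_new/V_old).
Step 2:
                   J          E
  I          0.04044     0.1017
  C                0          0
  E          0.04044     0.1017
  solve Keq expr → x = 0; check Q = 6.323
Then remove 0.02131 M of E.
Step 3:
                   J          E
  I          0.04044    0.08037
  C        -0.006063   0.006063
  E          0.03437    0.08643
  solve Keq expr → x = 0.003032; check Q = 6.323

[J]_eq = 0.03437 M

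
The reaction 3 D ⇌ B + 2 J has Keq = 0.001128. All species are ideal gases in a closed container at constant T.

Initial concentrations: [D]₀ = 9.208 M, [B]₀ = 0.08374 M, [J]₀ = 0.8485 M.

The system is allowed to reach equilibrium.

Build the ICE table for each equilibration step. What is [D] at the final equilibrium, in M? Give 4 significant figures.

[D]_eq = 8.407 M

Q₀ = 7.7222e-05 vs Keq = 0.001128 ⇒ Q<K, forward
Step 1:
                  D         B         J
  init        9.208   0.08374    0.8485
  Δ         -0.8009     0.267    0.5339
  eq          8.407    0.3507     1.382
  solve Keq expr → x = 0.267; check Q = 0.001128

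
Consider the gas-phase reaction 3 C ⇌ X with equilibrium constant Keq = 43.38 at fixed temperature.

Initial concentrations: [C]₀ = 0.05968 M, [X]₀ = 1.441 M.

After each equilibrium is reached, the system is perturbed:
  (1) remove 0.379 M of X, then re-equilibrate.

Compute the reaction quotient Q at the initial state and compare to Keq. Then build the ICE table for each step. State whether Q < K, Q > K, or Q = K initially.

Q₀ = 6779 vs Keq = 43.38 ⇒ Q>K, reverse
Step 1:
                   C          X
  Initial    0.05968      1.441
  Change      0.2553   -0.08511
  Equil        0.315      1.356
  solve Keq expr → x = -0.08511; check Q = 43.38
Then remove 0.379 M of X.
Step 2:
                   C          X
  Initial      0.315     0.9769
  Change     -0.0316    0.01053
  Equil       0.2834     0.9874
  solve Keq expr → x = 0.01053; check Q = 43.38

Q₀ = 6779; Q > K (proceeds reverse)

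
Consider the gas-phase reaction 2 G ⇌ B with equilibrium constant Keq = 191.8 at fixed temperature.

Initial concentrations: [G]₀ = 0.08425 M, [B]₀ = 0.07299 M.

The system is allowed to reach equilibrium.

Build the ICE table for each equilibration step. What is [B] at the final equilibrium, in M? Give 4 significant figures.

Q₀ = 10.28 vs Keq = 191.8 ⇒ Q<K, forward
Step 1:
                  G         B
  init      0.08425   0.07299
  Δ        -0.06102   0.03051
  eq        0.02323    0.1035
  solve Keq expr → x = 0.03051; check Q = 191.8

[B]_eq = 0.1035 M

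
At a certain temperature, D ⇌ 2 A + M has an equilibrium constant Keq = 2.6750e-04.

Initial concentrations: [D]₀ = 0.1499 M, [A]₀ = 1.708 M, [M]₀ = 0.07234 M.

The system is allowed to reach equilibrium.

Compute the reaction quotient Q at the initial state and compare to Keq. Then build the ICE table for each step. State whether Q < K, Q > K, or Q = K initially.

Q₀ = 1.408; Q > K (proceeds reverse)

Q₀ = 1.408 vs Keq = 2.6750e-04 ⇒ Q>K, reverse
Step 1:
                   D          A          M
  Initial     0.1499      1.708    0.07234
  Change     0.07232    -0.1446   -0.07232
  Equil       0.2222      1.563 2.4321e-05
  solve Keq expr → x = -0.07232; check Q = 2.6750e-04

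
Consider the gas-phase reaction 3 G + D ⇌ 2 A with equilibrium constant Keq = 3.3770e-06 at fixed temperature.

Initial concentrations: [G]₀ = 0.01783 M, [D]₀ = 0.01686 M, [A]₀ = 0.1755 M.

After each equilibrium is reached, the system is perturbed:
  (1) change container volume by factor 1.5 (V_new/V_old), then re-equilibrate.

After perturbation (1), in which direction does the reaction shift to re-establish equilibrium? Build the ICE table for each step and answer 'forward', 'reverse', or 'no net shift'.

Direction: reverse

Q₀ = 3.2229e+05 vs Keq = 3.3770e-06 ⇒ Q>K, reverse
Step 1:
                    G           D           A
  I           0.01783     0.01686      0.1755
  C            0.2631     0.08771     -0.1754
  E            0.2809      0.1046  8.8491e-05
  solve Keq expr → x = -0.08771; check Q = 3.3770e-06
Then change container volume by factor 1.5 (V_new/V_old).
Step 2:
                    G           D           A
  I            0.1873     0.06971  5.8994e-05
  C        2.9479e-05  9.8263e-06 -1.9653e-05
  E            0.1873     0.06972  3.9341e-05
  solve Keq expr → x = -9.8263e-06; check Q = 3.3770e-06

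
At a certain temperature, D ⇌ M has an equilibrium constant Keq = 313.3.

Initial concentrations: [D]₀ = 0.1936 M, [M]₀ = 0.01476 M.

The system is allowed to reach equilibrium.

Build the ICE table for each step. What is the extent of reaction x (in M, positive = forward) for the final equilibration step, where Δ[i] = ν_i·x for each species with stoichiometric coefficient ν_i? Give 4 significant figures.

Q₀ = 0.07624 vs Keq = 313.3 ⇒ Q<K, forward
Step 1:
                   D          M
  init        0.1936    0.01476
  Δ          -0.1929     0.1929
  eq      6.6293e-04     0.2077
  solve Keq expr → x = 0.1929; check Q = 313.3

x = 0.1929 M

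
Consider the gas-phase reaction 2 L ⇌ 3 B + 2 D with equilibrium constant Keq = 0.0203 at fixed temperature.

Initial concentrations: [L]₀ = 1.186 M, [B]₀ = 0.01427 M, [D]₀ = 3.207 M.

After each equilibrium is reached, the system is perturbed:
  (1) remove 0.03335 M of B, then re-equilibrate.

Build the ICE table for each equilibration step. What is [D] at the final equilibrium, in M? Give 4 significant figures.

Q₀ = 2.1247e-05 vs Keq = 0.0203 ⇒ Q<K, forward
Step 1:
                  L         B         D
  init        1.186   0.01427     3.207
  Δ        -0.07857    0.1179   0.07857
  eq          1.107    0.1321     3.286
  solve Keq expr → x = 0.03928; check Q = 0.0203
Then remove 0.03335 M of B.
Step 2:
                  L         B         D
  init        1.107   0.09877     3.286
  Δ        -0.02076   0.03115   0.02076
  eq          1.087    0.1299     3.306
  solve Keq expr → x = 0.01038; check Q = 0.0203

[D]_eq = 3.306 M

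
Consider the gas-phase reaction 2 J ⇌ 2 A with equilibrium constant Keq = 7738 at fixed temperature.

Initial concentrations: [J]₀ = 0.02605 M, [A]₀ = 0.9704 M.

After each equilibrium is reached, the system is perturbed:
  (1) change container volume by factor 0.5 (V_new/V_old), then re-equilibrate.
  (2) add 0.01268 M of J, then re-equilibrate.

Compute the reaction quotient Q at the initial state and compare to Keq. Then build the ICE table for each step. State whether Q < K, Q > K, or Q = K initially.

Q₀ = 1388; Q < K (proceeds forward)

Q₀ = 1388 vs Keq = 7738 ⇒ Q<K, forward
Step 1:
                   J          A
  I          0.02605     0.9704
  C         -0.01485    0.01485
  E           0.0112     0.9852
  solve Keq expr → x = 0.007425; check Q = 7738
Then change container volume by factor 0.5 (V_new/V_old).
Step 2:
                   J          A
  I           0.0224       1.97
  C                0          0
  E           0.0224       1.97
  solve Keq expr → x = 0; check Q = 7738
Then add 0.01268 M of J.
Step 3:
                   J          A
  I          0.03508       1.97
  C         -0.01254    0.01254
  E          0.02254      1.983
  solve Keq expr → x = 0.006269; check Q = 7738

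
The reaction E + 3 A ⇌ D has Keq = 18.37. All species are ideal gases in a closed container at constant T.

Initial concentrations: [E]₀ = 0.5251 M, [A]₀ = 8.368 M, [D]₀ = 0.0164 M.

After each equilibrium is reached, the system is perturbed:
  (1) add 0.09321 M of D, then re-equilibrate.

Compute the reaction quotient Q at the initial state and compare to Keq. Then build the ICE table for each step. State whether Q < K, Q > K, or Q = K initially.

Q₀ = 5.3301e-05; Q < K (proceeds forward)

Q₀ = 5.3301e-05 vs Keq = 18.37 ⇒ Q<K, forward
Step 1:
                   E          A          D
  Initial     0.5251      8.368     0.0164
  Change      -0.525     -1.575      0.525
  Equil   9.4023e-05      6.793     0.5414
  solve Keq expr → x = 0.525; check Q = 18.37
Then add 0.09321 M of D.
Step 2:
                   E          A          D
  Initial 9.4023e-05      6.793     0.6346
  Change  1.6182e-05 4.8546e-05 -1.6182e-05
  Equil   1.1020e-04      6.793     0.6346
  solve Keq expr → x = -1.6182e-05; check Q = 18.37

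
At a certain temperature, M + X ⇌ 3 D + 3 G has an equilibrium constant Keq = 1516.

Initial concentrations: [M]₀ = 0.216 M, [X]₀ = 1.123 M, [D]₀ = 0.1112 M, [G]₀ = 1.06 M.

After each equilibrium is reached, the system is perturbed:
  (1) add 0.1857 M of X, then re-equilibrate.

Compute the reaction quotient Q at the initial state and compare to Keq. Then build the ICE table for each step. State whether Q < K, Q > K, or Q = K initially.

Q₀ = 0.006751; Q < K (proceeds forward)

Q₀ = 0.006751 vs Keq = 1516 ⇒ Q<K, forward
Step 1:
                   M          X          D          G
  I            0.216      1.123     0.1112       1.06
  C          -0.2145    -0.2145     0.6434     0.6434
  E         0.001542     0.9085     0.7546      1.703
  solve Keq expr → x = 0.2145; check Q = 1516
Then add 0.1857 M of X.
Step 2:
                   M          X          D          G
  I         0.001542      1.094     0.7546      1.703
  C       -2.5569e-04 -2.5569e-04 7.6707e-04 7.6707e-04
  E         0.001286      1.094     0.7553      1.704
  solve Keq expr → x = 2.5569e-04; check Q = 1516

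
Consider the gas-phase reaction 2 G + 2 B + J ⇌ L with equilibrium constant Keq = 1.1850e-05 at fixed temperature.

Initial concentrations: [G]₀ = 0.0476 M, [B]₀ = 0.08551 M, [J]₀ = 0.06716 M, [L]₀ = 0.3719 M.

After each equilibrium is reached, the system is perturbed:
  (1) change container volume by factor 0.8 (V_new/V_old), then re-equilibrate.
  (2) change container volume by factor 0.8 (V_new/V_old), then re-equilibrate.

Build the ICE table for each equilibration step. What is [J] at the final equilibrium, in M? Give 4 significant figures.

[J]_eq = 0.686 M

Q₀ = 3.3425e+05 vs Keq = 1.1850e-05 ⇒ Q>K, reverse
Step 1:
                  G         B         J         L
  init       0.0476   0.08551   0.06716    0.3719
  Δ          0.7438    0.7438    0.3719   -0.3719
  eq         0.7914    0.8293    0.4391 2.2411e-06
  solve Keq expr → x = -0.3719; check Q = 1.1850e-05
Then change container volume by factor 0.8 (V_new/V_old).
Step 2:
                  G         B         J         L
  init       0.9892     1.037    0.5488 2.8013e-06
  Δ       -8.0752e-06 -8.0752e-06 -4.0376e-06 4.0376e-06
  eq         0.9892     1.037    0.5488 6.8389e-06
  solve Keq expr → x = 4.0376e-06; check Q = 1.1850e-05
Then change container volume by factor 0.8 (V_new/V_old).
Step 3:
                  G         B         J         L
  init        1.237     1.296     0.686 8.5487e-06
  Δ       -2.4640e-05 -2.4640e-05 -1.2320e-05 1.2320e-05
  eq          1.237     1.296     0.686 2.0869e-05
  solve Keq expr → x = 1.2320e-05; check Q = 1.1850e-05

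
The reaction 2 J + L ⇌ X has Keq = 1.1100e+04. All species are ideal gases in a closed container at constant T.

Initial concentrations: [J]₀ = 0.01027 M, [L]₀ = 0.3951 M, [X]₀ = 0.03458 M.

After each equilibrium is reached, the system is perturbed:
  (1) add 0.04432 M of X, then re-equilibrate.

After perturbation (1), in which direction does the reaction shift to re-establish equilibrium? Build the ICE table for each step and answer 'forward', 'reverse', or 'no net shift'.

Q₀ = 829.8 vs Keq = 1.1100e+04 ⇒ Q<K, forward
Step 1:
                   J          L          X
  init       0.01027     0.3951    0.03458
  Δ        -0.007304  -0.003652   0.003652
  eq        0.002966     0.3914    0.03823
  solve Keq expr → x = 0.003652; check Q = 1.1100e+04
Then add 0.04432 M of X.
Step 2:
                   J          L          X
  init      0.002966     0.3914    0.08255
  Δ         0.001371 6.8528e-04 -6.8528e-04
  eq        0.004337     0.3921    0.08187
  solve Keq expr → x = -6.8528e-04; check Q = 1.1100e+04

Direction: reverse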